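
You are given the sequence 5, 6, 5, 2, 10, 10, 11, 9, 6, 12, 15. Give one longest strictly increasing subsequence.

5, 6, 10, 11, 12, 15

Patience tails give the LIS length; then backtrack through the dp parents:
5 → extends → [5]
6 → extends → [5, 6]
5 → already a tail → [5, 6]
2 → replaces 5 → [2, 6]
10 → extends → [2, 6, 10]
10 → already a tail → [2, 6, 10]
11 → extends → [2, 6, 10, 11]
9 → replaces 10 → [2, 6, 9, 11]
6 → already a tail → [2, 6, 9, 11]
12 → extends → [2, 6, 9, 11, 12]
15 → extends → [2, 6, 9, 11, 12, 15]
Length 6; one witness is 5, 6, 10, 11, 12, 15.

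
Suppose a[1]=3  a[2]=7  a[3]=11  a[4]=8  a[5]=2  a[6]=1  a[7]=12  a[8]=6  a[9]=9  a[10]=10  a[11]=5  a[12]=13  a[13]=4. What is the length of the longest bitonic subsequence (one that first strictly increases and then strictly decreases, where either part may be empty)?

inc[i] = longest strictly increasing subsequence ending at i; dec[i] = longest strictly decreasing subsequence starting at i:
i:      1  2  3  4  5  6  7  8  9 10 11 12 13
a[i]:   3  7 11  8  2  1 12  6  9 10  5 13  4
inc:    1  2  3  3  1  1  4  2  4  5  2  6  2
dec:    3  4  5  4  2  1  4  3  3  3  2  2  1
Best peak at i=3 (value 11): inc=3, dec=5, length 3+5−1 = 7.

7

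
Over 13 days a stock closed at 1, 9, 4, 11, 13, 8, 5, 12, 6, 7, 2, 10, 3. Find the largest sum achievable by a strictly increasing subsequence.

34

Let S[i] be the best sum of a strictly increasing subsequence ending at i:
i:      1  2  3  4  5  6  7  8  9 10 11 12 13
a[i]:   1  9  4 11 13  8  5 12  6  7  2 10  3
S:      1 10  5 21 34 13 10 33 16 23  3 33  6
Maximum is 34 (e.g. 1 + 9 + 11 + 13).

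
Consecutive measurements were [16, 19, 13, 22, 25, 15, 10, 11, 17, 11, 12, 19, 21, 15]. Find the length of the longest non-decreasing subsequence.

6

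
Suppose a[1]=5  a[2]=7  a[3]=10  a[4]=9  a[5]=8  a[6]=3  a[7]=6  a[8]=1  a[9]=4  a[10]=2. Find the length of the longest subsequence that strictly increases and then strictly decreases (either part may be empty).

inc[i] = longest strictly increasing subsequence ending at i; dec[i] = longest strictly decreasing subsequence starting at i:
i:      1  2  3  4  5  6  7  8  9 10
a[i]:   5  7 10  9  8  3  6  1  4  2
inc:    1  2  3  3  3  1  2  1  2  2
dec:    3  4  6  5  4  2  3  1  2  1
Best peak at i=3 (value 10): inc=3, dec=6, length 3+6−1 = 8.

8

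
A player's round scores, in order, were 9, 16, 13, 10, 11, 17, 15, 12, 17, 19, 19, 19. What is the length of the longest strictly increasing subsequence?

Track the smallest tail for each achievable length (strict):
9 → extends → [9]
16 → extends → [9, 16]
13 → replaces 16 → [9, 13]
10 → replaces 13 → [9, 10]
11 → extends → [9, 10, 11]
17 → extends → [9, 10, 11, 17]
15 → replaces 17 → [9, 10, 11, 15]
12 → replaces 15 → [9, 10, 11, 12]
17 → extends → [9, 10, 11, 12, 17]
19 → extends → [9, 10, 11, 12, 17, 19]
19 → already a tail → [9, 10, 11, 12, 17, 19]
19 → already a tail → [9, 10, 11, 12, 17, 19]
Six tails, so the longest strictly increasing subsequence has length 6 (e.g. 9, 10, 11, 15, 17, 19).

6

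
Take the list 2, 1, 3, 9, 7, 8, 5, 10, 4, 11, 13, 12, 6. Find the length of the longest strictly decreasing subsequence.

Let dp[i] be the longest strictly decreasing subsequence ending at i:
i:      1  2  3  4  5  6  7  8  9 10 11 12 13
a[i]:   2  1  3  9  7  8  5 10  4 11 13 12  6
dp:     1  2  1  1  2  2  3  1  4  1  1  2  3
Maximum is 4.

4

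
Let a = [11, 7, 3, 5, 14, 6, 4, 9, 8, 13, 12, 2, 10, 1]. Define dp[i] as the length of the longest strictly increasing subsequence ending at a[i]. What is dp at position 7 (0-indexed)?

4

dp[i] = 1 + max{dp[j] : j<i, a[j]<a[i]} (or 1 if no such j):
i:      0  1  2  3  4  5  6  7  8  9 10 11 12 13
a[i]:  11  7  3  5 14  6  4  9  8 13 12  2 10  1
dp:     1  1  1  2  3  3  2  4  4  5  5  1  5  1
At index 7 the value is 4.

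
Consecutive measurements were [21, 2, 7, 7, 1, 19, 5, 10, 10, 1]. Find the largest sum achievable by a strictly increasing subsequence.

28

Let S[i] be the best sum of a strictly increasing subsequence ending at i:
i:      1  2  3  4  5  6  7  8  9 10
a[i]:  21  2  7  7  1 19  5 10 10  1
S:     21  2  9  9  1 28  7 19 19  1
Maximum is 28 (e.g. 2 + 7 + 19).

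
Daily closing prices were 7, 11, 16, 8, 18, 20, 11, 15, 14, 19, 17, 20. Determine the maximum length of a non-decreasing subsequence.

Track the smallest tail for each achievable length (allowing ties):
7 → extends → [7]
11 → extends → [7, 11]
16 → extends → [7, 11, 16]
8 → replaces 11 → [7, 8, 16]
18 → extends → [7, 8, 16, 18]
20 → extends → [7, 8, 16, 18, 20]
11 → replaces 16 → [7, 8, 11, 18, 20]
15 → replaces 18 → [7, 8, 11, 15, 20]
14 → replaces 15 → [7, 8, 11, 14, 20]
19 → replaces 20 → [7, 8, 11, 14, 19]
17 → replaces 19 → [7, 8, 11, 14, 17]
20 → extends → [7, 8, 11, 14, 17, 20]
Six tails, so the longest non-decreasing subsequence has length 6 (e.g. 7, 11, 16, 18, 20, 20).

6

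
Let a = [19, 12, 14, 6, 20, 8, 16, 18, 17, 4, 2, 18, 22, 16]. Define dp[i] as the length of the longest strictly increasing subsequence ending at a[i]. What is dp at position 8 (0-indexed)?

4

dp[i] = 1 + max{dp[j] : j<i, a[j]<a[i]} (or 1 if no such j):
i:      0  1  2  3  4  5  6  7  8  9 10 11 12 13
a[i]:  19 12 14  6 20  8 16 18 17  4  2 18 22 16
dp:     1  1  2  1  3  2  3  4  4  1  1  5  6  3
At index 8 the value is 4.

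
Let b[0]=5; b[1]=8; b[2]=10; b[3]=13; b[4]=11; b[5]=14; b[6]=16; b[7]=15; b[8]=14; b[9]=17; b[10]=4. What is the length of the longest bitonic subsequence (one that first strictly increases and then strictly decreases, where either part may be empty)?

inc[i] = longest strictly increasing subsequence ending at i; dec[i] = longest strictly decreasing subsequence starting at i:
i:      0  1  2  3  4  5  6  7  8  9 10
b[i]:   5  8 10 13 11 14 16 15 14 17  4
inc:    1  2  3  4  4  5  6  6  5  7  1
dec:    2  2  2  3  2  2  4  3  2  2  1
Best peak at i=6 (value 16): inc=6, dec=4, length 6+4−1 = 9.

9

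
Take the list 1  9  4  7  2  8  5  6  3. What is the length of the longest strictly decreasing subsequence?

Let dp[i] be the longest strictly decreasing subsequence ending at i:
i:     1 2 3 4 5 6 7 8 9
a[i]:  1 9 4 7 2 8 5 6 3
dp:    1 1 2 2 3 2 3 3 4
Maximum is 4.

4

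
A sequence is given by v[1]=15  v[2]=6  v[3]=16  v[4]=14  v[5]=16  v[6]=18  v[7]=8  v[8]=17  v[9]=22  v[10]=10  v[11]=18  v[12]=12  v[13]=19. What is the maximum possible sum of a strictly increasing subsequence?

90

Let S[i] be the best sum of a strictly increasing subsequence ending at i:
i:      1  2  3  4  5  6  7  8  9 10 11 12 13
v[i]:  15  6 16 14 16 18  8 17 22 10 18 12 19
S:     15  6 31 20 36 54 14 53 76 24 71 36 90
Maximum is 90 (e.g. 6 + 14 + 16 + 17 + 18 + 19).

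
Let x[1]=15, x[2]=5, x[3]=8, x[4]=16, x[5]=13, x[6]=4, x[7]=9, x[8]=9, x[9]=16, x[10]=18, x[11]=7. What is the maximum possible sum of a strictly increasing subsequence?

Let S[i] be the best sum of a strictly increasing subsequence ending at i:
i:      1  2  3  4  5  6  7  8  9 10 11
x[i]:  15  5  8 16 13  4  9  9 16 18  7
S:     15  5 13 31 26  4 22 22 42 60 12
Maximum is 60 (e.g. 5 + 8 + 13 + 16 + 18).

60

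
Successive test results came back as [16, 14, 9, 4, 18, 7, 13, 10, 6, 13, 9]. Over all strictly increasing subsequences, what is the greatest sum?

34

Let S[i] be the best sum of a strictly increasing subsequence ending at i:
i:      1  2  3  4  5  6  7  8  9 10 11
a[i]:  16 14  9  4 18  7 13 10  6 13  9
S:     16 14  9  4 34 11 24 21 10 34 20
Maximum is 34 (e.g. 16 + 18).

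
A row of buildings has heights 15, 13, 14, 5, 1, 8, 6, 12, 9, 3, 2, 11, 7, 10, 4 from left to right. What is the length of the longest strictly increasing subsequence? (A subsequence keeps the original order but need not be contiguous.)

4

Let dp[i] be the length of the longest such subsequence ending at index i:
i:      1  2  3  4  5  6  7  8  9 10 11 12 13 14 15
a[i]:  15 13 14  5  1  8  6 12  9  3  2 11  7 10  4
dp:     1  1  2  1  1  2  2  3  3  2  2  4  3  4  3
Maximum dp value is 4.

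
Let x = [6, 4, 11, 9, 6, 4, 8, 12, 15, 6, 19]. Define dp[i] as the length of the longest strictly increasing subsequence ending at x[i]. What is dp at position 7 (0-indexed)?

dp[i] = 1 + max{dp[j] : j<i, x[j]<x[i]} (or 1 if no such j):
i:      0  1  2  3  4  5  6  7  8  9 10
x[i]:   6  4 11  9  6  4  8 12 15  6 19
dp:     1  1  2  2  2  1  3  4  5  2  6
At index 7 the value is 4.

4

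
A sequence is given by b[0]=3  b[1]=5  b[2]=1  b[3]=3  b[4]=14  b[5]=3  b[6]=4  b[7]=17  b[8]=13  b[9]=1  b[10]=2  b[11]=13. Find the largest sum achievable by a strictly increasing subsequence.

39

Let S[i] be the best sum of a strictly increasing subsequence ending at i:
i:      0  1  2  3  4  5  6  7  8  9 10 11
b[i]:   3  5  1  3 14  3  4 17 13  1  2 13
S:      3  8  1  4 22  4  8 39 21  1  3 21
Maximum is 39 (e.g. 3 + 5 + 14 + 17).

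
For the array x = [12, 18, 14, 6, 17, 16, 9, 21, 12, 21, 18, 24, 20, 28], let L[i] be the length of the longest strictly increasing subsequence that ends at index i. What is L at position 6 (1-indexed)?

3

dp[i] = 1 + max{dp[j] : j<i, x[j]<x[i]} (or 1 if no such j):
i:      1  2  3  4  5  6  7  8  9 10 11 12 13 14
x[i]:  12 18 14  6 17 16  9 21 12 21 18 24 20 28
dp:     1  2  2  1  3  3  2  4  3  4  4  5  5  6
At index 6 the value is 3.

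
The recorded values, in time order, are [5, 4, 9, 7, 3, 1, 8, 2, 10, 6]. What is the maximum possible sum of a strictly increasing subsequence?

Let S[i] be the best sum of a strictly increasing subsequence ending at i:
i:      1  2  3  4  5  6  7  8  9 10
a[i]:   5  4  9  7  3  1  8  2 10  6
S:      5  4 14 12  3  1 20  3 30 11
Maximum is 30 (e.g. 5 + 7 + 8 + 10).

30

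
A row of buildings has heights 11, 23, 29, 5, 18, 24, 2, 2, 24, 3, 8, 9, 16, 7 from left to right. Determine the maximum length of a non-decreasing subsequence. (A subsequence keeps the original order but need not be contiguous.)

Track the smallest tail for each achievable length (allowing ties):
11 → extends → [11]
23 → extends → [11, 23]
29 → extends → [11, 23, 29]
5 → replaces 11 → [5, 23, 29]
18 → replaces 23 → [5, 18, 29]
24 → replaces 29 → [5, 18, 24]
2 → replaces 5 → [2, 18, 24]
2 → replaces 18 → [2, 2, 24]
24 → extends → [2, 2, 24, 24]
3 → replaces 24 → [2, 2, 3, 24]
8 → replaces 24 → [2, 2, 3, 8]
9 → extends → [2, 2, 3, 8, 9]
16 → extends → [2, 2, 3, 8, 9, 16]
7 → replaces 8 → [2, 2, 3, 7, 9, 16]
Six tails, so the longest non-decreasing subsequence has length 6 (e.g. 2, 2, 3, 8, 9, 16).

6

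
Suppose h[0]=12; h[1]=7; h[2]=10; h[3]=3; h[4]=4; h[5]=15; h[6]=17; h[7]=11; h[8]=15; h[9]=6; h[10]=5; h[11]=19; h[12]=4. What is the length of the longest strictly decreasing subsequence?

Negate each value so 'decreasing' becomes 'increasing', then run patience tails on the negated sequence:
-12 → extends → [-12]
-7 → extends → [-12, -7]
-10 → replaces -7 → [-12, -10]
-3 → extends → [-12, -10, -3]
-4 → replaces -3 → [-12, -10, -4]
-15 → replaces -12 → [-15, -10, -4]
-17 → replaces -15 → [-17, -10, -4]
-11 → replaces -10 → [-17, -11, -4]
-15 → replaces -11 → [-17, -15, -4]
-6 → replaces -4 → [-17, -15, -6]
-5 → extends → [-17, -15, -6, -5]
-19 → replaces -17 → [-19, -15, -6, -5]
-4 → extends → [-19, -15, -6, -5, -4]
Five tails, so the longest strictly decreasing subsequence of the original has length 5.

5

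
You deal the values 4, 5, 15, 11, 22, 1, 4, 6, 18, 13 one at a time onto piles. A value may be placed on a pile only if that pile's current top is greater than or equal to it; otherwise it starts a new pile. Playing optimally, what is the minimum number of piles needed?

Place each on the leftmost legal pile:
4 → new pile 1 (tops now [4])
5 → new pile 2 (tops now [4, 5])
15 → new pile 3 (tops now [4, 5, 15])
11 → pile 3 (tops now [4, 5, 11])
22 → new pile 4 (tops now [4, 5, 11, 22])
1 → pile 1 (tops now [1, 5, 11, 22])
4 → pile 2 (tops now [1, 4, 11, 22])
6 → pile 3 (tops now [1, 4, 6, 22])
18 → pile 4 (tops now [1, 4, 6, 18])
13 → pile 4 (tops now [1, 4, 6, 13])
Four piles.

4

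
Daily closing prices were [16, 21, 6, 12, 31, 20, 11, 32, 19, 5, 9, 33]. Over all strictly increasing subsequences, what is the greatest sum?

133

Let S[i] be the best sum of a strictly increasing subsequence ending at i:
i:       1   2   3   4   5   6   7   8   9  10  11  12
a[i]:   16  21   6  12  31  20  11  32  19   5   9  33
S:      16  37   6  18  68  38  17 100  37   5  15 133
Maximum is 133 (e.g. 16 + 21 + 31 + 32 + 33).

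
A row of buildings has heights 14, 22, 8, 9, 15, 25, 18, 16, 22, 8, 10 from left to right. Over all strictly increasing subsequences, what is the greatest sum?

Let S[i] be the best sum of a strictly increasing subsequence ending at i:
i:      1  2  3  4  5  6  7  8  9 10 11
a[i]:  14 22  8  9 15 25 18 16 22  8 10
S:     14 36  8 17 32 61 50 48 72  8 27
Maximum is 72 (e.g. 8 + 9 + 15 + 18 + 22).

72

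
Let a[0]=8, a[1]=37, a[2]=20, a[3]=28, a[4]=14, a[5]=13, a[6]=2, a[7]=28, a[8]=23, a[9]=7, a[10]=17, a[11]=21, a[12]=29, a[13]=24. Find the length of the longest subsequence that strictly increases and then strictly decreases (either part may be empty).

6

inc[i] = longest strictly increasing subsequence ending at i; dec[i] = longest strictly decreasing subsequence starting at i:
i:      0  1  2  3  4  5  6  7  8  9 10 11 12 13
a[i]:   8 37 20 28 14 13  2 28 23  7 17 21 29 24
inc:    1  2  2  3  2  2  1  3  3  2  3  4  5  5
dec:    2  5  4  4  3  2  1  3  2  1  1  1  2  1
Best peak at i=1 (value 37): inc=2, dec=5, length 2+5−1 = 6.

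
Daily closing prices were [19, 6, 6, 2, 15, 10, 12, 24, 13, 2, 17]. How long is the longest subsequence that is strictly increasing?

5

Let dp[i] be the length of the longest such subsequence ending at index i:
i:      1  2  3  4  5  6  7  8  9 10 11
a[i]:  19  6  6  2 15 10 12 24 13  2 17
dp:     1  1  1  1  2  2  3  4  4  1  5
Maximum dp value is 5.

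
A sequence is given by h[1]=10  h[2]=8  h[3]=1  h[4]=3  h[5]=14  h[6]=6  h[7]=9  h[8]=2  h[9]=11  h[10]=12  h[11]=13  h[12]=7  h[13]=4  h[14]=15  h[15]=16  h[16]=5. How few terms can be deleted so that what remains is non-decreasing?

Fewest deletions = n − (longest non-decreasing subsequence).
i:      1  2  3  4  5  6  7  8  9 10 11 12 13 14 15 16
h[i]:  10  8  1  3 14  6  9  2 11 12 13  7  4 15 16  5
dp:     1  1  1  2  3  3  4  2  5  6  7  4  3  8  9  4
max dp = 9, so deletions = 16 − 9 = 7.

7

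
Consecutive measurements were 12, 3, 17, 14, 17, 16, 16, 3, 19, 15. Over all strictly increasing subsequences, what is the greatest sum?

Let S[i] be the best sum of a strictly increasing subsequence ending at i:
i:      1  2  3  4  5  6  7  8  9 10
a[i]:  12  3 17 14 17 16 16  3 19 15
S:     12  3 29 26 43 42 42  3 62 41
Maximum is 62 (e.g. 12 + 14 + 17 + 19).

62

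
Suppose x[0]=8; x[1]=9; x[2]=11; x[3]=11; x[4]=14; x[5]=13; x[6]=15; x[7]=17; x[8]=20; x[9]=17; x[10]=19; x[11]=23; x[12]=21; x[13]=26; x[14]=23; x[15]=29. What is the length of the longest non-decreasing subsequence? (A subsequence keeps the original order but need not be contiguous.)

Track the smallest tail for each achievable length (allowing ties):
8 → extends → [8]
9 → extends → [8, 9]
11 → extends → [8, 9, 11]
11 → extends → [8, 9, 11, 11]
14 → extends → [8, 9, 11, 11, 14]
13 → replaces 14 → [8, 9, 11, 11, 13]
15 → extends → [8, 9, 11, 11, 13, 15]
17 → extends → [8, 9, 11, 11, 13, 15, 17]
20 → extends → [8, 9, 11, 11, 13, 15, 17, 20]
17 → replaces 20 → [8, 9, 11, 11, 13, 15, 17, 17]
19 → extends → [8, 9, 11, 11, 13, 15, 17, 17, 19]
23 → extends → [8, 9, 11, 11, 13, 15, 17, 17, 19, 23]
21 → replaces 23 → [8, 9, 11, 11, 13, 15, 17, 17, 19, 21]
26 → extends → [8, 9, 11, 11, 13, 15, 17, 17, 19, 21, 26]
23 → replaces 26 → [8, 9, 11, 11, 13, 15, 17, 17, 19, 21, 23]
29 → extends → [8, 9, 11, 11, 13, 15, 17, 17, 19, 21, 23, 29]
Twelve tails, so the longest non-decreasing subsequence has length 12 (e.g. 8, 9, 11, 11, 14, 15, 17, 17, 19, 23, 26, 29).

12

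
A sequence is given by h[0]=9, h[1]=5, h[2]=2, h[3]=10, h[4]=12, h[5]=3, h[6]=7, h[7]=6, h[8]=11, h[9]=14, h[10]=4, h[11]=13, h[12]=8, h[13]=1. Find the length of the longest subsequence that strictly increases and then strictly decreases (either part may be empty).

8

inc[i] = longest strictly increasing subsequence ending at i; dec[i] = longest strictly decreasing subsequence starting at i:
i:      0  1  2  3  4  5  6  7  8  9 10 11 12 13
h[i]:   9  5  2 10 12  3  7  6 11 14  4 13  8  1
inc:    1  1  1  2  3  2  3  3  4  5  3  5  4  1
dec:    5  3  2  5  5  2  4  3  3  4  2  3  2  1
Best peak at i=9 (value 14): inc=5, dec=4, length 5+4−1 = 8.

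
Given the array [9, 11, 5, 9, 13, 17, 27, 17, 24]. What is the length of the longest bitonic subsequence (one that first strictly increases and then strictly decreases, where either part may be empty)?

6

inc[i] = longest strictly increasing subsequence ending at i; dec[i] = longest strictly decreasing subsequence starting at i:
i:      1  2  3  4  5  6  7  8  9
a[i]:   9 11  5  9 13 17 27 17 24
inc:    1  2  1  2  3  4  5  4  5
dec:    2  2  1  1  1  1  2  1  1
Best peak at i=7 (value 27): inc=5, dec=2, length 5+2−1 = 6.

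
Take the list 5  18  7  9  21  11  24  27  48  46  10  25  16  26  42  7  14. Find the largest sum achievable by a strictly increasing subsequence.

161

Let S[i] be the best sum of a strictly increasing subsequence ending at i:
i:       1   2   3   4   5   6   7   8   9  10  11  12  13  14  15  16  17
a[i]:    5  18   7   9  21  11  24  27  48  46  10  25  16  26  42   7  14
S:       5  23  12  21  44  32  68  95 143 141  31  93  48 119 161  12  46
Maximum is 161 (e.g. 5 + 18 + 21 + 24 + 25 + 26 + 42).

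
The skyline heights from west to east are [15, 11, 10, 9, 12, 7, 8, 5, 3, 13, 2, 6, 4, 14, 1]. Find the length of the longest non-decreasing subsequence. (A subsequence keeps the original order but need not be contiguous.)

4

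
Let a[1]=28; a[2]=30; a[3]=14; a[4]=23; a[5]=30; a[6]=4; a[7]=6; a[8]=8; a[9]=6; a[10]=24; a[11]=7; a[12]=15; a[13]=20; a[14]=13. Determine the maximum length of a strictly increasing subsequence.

5

Let dp[i] be the length of the longest such subsequence ending at index i:
i:      1  2  3  4  5  6  7  8  9 10 11 12 13 14
a[i]:  28 30 14 23 30  4  6  8  6 24  7 15 20 13
dp:     1  2  1  2  3  1  2  3  2  4  3  4  5  4
Maximum dp value is 5.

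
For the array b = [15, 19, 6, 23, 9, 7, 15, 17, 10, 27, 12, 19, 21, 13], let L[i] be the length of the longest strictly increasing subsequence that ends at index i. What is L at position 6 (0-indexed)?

3

dp[i] = 1 + max{dp[j] : j<i, b[j]<b[i]} (or 1 if no such j):
i:      0  1  2  3  4  5  6  7  8  9 10 11 12 13
b[i]:  15 19  6 23  9  7 15 17 10 27 12 19 21 13
dp:     1  2  1  3  2  2  3  4  3  5  4  5  6  5
At index 6 the value is 3.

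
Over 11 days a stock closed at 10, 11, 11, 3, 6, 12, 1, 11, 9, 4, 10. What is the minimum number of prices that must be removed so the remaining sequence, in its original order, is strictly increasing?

7

Fewest deletions = n − (longest strictly increasing subsequence).
Patience tails:
10 → extends → [10]
11 → extends → [10, 11]
11 → already a tail → [10, 11]
3 → replaces 10 → [3, 11]
6 → replaces 11 → [3, 6]
12 → extends → [3, 6, 12]
1 → replaces 3 → [1, 6, 12]
11 → replaces 12 → [1, 6, 11]
9 → replaces 11 → [1, 6, 9]
4 → replaces 6 → [1, 4, 9]
10 → extends → [1, 4, 9, 10]
Longest strictly increasing subsequence has length 4, so deletions = 11 − 4 = 7.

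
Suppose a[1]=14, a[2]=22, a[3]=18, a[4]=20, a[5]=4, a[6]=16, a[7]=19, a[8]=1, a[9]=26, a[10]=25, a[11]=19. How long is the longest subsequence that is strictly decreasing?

4

Negate each value so 'decreasing' becomes 'increasing', then run patience tails on the negated sequence:
-14 → extends → [-14]
-22 → replaces -14 → [-22]
-18 → extends → [-22, -18]
-20 → replaces -18 → [-22, -20]
-4 → extends → [-22, -20, -4]
-16 → replaces -4 → [-22, -20, -16]
-19 → replaces -16 → [-22, -20, -19]
-1 → extends → [-22, -20, -19, -1]
-26 → replaces -22 → [-26, -20, -19, -1]
-25 → replaces -20 → [-26, -25, -19, -1]
-19 → already a tail → [-26, -25, -19, -1]
Four tails, so the longest strictly decreasing subsequence of the original has length 4.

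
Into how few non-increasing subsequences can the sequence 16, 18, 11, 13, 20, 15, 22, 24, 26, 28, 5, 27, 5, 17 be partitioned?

Place each on the leftmost legal pile:
16 → new pile 1 (tops now [16])
18 → new pile 2 (tops now [16, 18])
11 → pile 1 (tops now [11, 18])
13 → pile 2 (tops now [11, 13])
20 → new pile 3 (tops now [11, 13, 20])
15 → pile 3 (tops now [11, 13, 15])
22 → new pile 4 (tops now [11, 13, 15, 22])
24 → new pile 5 (tops now [11, 13, 15, 22, 24])
26 → new pile 6 (tops now [11, 13, 15, 22, 24, 26])
28 → new pile 7 (tops now [11, 13, 15, 22, 24, 26, 28])
5 → pile 1 (tops now [5, 13, 15, 22, 24, 26, 28])
27 → pile 7 (tops now [5, 13, 15, 22, 24, 26, 27])
5 → pile 1 (tops now [5, 13, 15, 22, 24, 26, 27])
17 → pile 4 (tops now [5, 13, 15, 17, 24, 26, 27])
Seven piles.

7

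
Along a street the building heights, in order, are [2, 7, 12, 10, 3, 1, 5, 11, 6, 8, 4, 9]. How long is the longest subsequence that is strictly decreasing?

4

Negate each value so 'decreasing' becomes 'increasing', then run patience tails on the negated sequence:
-2 → extends → [-2]
-7 → replaces -2 → [-7]
-12 → replaces -7 → [-12]
-10 → extends → [-12, -10]
-3 → extends → [-12, -10, -3]
-1 → extends → [-12, -10, -3, -1]
-5 → replaces -3 → [-12, -10, -5, -1]
-11 → replaces -10 → [-12, -11, -5, -1]
-6 → replaces -5 → [-12, -11, -6, -1]
-8 → replaces -6 → [-12, -11, -8, -1]
-4 → replaces -1 → [-12, -11, -8, -4]
-9 → replaces -8 → [-12, -11, -9, -4]
Four tails, so the longest strictly decreasing subsequence of the original has length 4.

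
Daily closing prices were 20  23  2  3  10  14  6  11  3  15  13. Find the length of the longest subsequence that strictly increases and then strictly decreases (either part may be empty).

inc[i] = longest strictly increasing subsequence ending at i; dec[i] = longest strictly decreasing subsequence starting at i:
i:      1  2  3  4  5  6  7  8  9 10 11
a[i]:  20 23  2  3 10 14  6 11  3 15 13
inc:    1  2  1  2  3  4  3  4  2  5  5
dec:    4  4  1  1  3  3  2  2  1  2  1
Best peak at i=6 (value 14): inc=4, dec=3, length 4+3−1 = 6.

6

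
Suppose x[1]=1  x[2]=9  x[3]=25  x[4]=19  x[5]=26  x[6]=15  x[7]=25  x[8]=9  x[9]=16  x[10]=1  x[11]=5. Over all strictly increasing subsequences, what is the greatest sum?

61

Let S[i] be the best sum of a strictly increasing subsequence ending at i:
i:      1  2  3  4  5  6  7  8  9 10 11
x[i]:   1  9 25 19 26 15 25  9 16  1  5
S:      1 10 35 29 61 25 54 10 41  1  6
Maximum is 61 (e.g. 1 + 9 + 25 + 26).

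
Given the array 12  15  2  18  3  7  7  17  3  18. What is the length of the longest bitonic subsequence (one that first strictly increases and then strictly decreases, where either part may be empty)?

inc[i] = longest strictly increasing subsequence ending at i; dec[i] = longest strictly decreasing subsequence starting at i:
i:      1  2  3  4  5  6  7  8  9 10
a[i]:  12 15  2 18  3  7  7 17  3 18
inc:    1  2  1  3  2  3  3  4  2  5
dec:    3  3  1  3  1  2  2  2  1  1
Best peak at i=4 (value 18): inc=3, dec=3, length 3+3−1 = 5.

5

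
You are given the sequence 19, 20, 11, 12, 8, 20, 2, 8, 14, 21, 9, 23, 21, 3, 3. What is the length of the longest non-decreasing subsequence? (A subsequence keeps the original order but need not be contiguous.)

5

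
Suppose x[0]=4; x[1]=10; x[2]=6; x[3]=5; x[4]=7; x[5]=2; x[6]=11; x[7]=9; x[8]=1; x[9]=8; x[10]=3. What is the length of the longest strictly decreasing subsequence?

Let dp[i] be the longest strictly decreasing subsequence ending at i:
i:      0  1  2  3  4  5  6  7  8  9 10
x[i]:   4 10  6  5  7  2 11  9  1  8  3
dp:     1  1  2  3  2  4  1  2  5  3  4
Maximum is 5.

5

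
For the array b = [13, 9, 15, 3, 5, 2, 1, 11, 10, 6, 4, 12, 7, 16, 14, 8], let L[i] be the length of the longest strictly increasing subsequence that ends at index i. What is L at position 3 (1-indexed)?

2

dp[i] = 1 + max{dp[j] : j<i, b[j]<b[i]} (or 1 if no such j):
i:      1  2  3  4  5  6  7  8  9 10 11 12 13 14 15 16
b[i]:  13  9 15  3  5  2  1 11 10  6  4 12  7 16 14  8
dp:     1  1  2  1  2  1  1  3  3  3  2  4  4  5  5  5
At index 3 the value is 2.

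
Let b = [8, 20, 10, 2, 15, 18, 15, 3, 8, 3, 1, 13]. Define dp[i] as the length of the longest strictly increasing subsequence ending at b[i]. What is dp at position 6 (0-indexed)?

dp[i] = 1 + max{dp[j] : j<i, b[j]<b[i]} (or 1 if no such j):
i:      0  1  2  3  4  5  6  7  8  9 10 11
b[i]:   8 20 10  2 15 18 15  3  8  3  1 13
dp:     1  2  2  1  3  4  3  2  3  2  1  4
At index 6 the value is 3.

3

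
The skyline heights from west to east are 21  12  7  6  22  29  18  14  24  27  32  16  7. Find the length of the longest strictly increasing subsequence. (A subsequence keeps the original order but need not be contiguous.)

Let dp[i] be the length of the longest such subsequence ending at index i:
i:      1  2  3  4  5  6  7  8  9 10 11 12 13
a[i]:  21 12  7  6 22 29 18 14 24 27 32 16  7
dp:     1  1  1  1  2  3  2  2  3  4  5  3  2
Maximum dp value is 5.

5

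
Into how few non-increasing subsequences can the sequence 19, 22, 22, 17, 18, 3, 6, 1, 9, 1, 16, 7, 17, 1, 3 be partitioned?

Place each on the leftmost legal pile:
19 → new pile 1 (tops now [19])
22 → new pile 2 (tops now [19, 22])
22 → pile 2 (tops now [19, 22])
17 → pile 1 (tops now [17, 22])
18 → pile 2 (tops now [17, 18])
3 → pile 1 (tops now [3, 18])
6 → pile 2 (tops now [3, 6])
1 → pile 1 (tops now [1, 6])
9 → new pile 3 (tops now [1, 6, 9])
1 → pile 1 (tops now [1, 6, 9])
16 → new pile 4 (tops now [1, 6, 9, 16])
7 → pile 3 (tops now [1, 6, 7, 16])
17 → new pile 5 (tops now [1, 6, 7, 16, 17])
1 → pile 1 (tops now [1, 6, 7, 16, 17])
3 → pile 2 (tops now [1, 3, 7, 16, 17])
Five piles.

5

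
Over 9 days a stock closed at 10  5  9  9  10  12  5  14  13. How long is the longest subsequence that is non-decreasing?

Track the smallest tail for each achievable length (allowing ties):
10 → extends → [10]
5 → replaces 10 → [5]
9 → extends → [5, 9]
9 → extends → [5, 9, 9]
10 → extends → [5, 9, 9, 10]
12 → extends → [5, 9, 9, 10, 12]
5 → replaces 9 → [5, 5, 9, 10, 12]
14 → extends → [5, 5, 9, 10, 12, 14]
13 → replaces 14 → [5, 5, 9, 10, 12, 13]
Six tails, so the longest non-decreasing subsequence has length 6 (e.g. 5, 9, 9, 10, 12, 14).

6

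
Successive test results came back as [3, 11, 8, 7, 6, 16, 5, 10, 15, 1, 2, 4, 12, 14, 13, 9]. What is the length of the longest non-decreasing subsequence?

5

Let dp[i] be the length of the longest such subsequence ending at index i:
i:      1  2  3  4  5  6  7  8  9 10 11 12 13 14 15 16
a[i]:   3 11  8  7  6 16  5 10 15  1  2  4 12 14 13  9
dp:     1  2  2  2  2  3  2  3  4  1  2  3  4  5  5  4
Maximum dp value is 5.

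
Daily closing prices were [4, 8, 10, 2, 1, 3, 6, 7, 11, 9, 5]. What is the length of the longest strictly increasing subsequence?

5

Let dp[i] be the length of the longest such subsequence ending at index i:
i:      1  2  3  4  5  6  7  8  9 10 11
a[i]:   4  8 10  2  1  3  6  7 11  9  5
dp:     1  2  3  1  1  2  3  4  5  5  3
Maximum dp value is 5.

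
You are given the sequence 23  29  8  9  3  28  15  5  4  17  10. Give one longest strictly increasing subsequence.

8, 9, 15, 17

Patience tails give the LIS length; then backtrack through the dp parents:
23 → extends → [23]
29 → extends → [23, 29]
8 → replaces 23 → [8, 29]
9 → replaces 29 → [8, 9]
3 → replaces 8 → [3, 9]
28 → extends → [3, 9, 28]
15 → replaces 28 → [3, 9, 15]
5 → replaces 9 → [3, 5, 15]
4 → replaces 5 → [3, 4, 15]
17 → extends → [3, 4, 15, 17]
10 → replaces 15 → [3, 4, 10, 17]
Length 4; one witness is 8, 9, 15, 17.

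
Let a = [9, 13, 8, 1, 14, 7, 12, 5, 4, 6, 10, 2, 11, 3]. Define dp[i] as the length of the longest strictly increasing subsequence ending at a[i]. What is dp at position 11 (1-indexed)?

4

dp[i] = 1 + max{dp[j] : j<i, a[j]<a[i]} (or 1 if no such j):
i:      1  2  3  4  5  6  7  8  9 10 11 12 13 14
a[i]:   9 13  8  1 14  7 12  5  4  6 10  2 11  3
dp:     1  2  1  1  3  2  3  2  2  3  4  2  5  3
At index 11 the value is 4.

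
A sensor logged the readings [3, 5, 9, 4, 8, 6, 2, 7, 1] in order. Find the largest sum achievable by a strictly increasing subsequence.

21

Let S[i] be the best sum of a strictly increasing subsequence ending at i:
i:      1  2  3  4  5  6  7  8  9
a[i]:   3  5  9  4  8  6  2  7  1
S:      3  8 17  7 16 14  2 21  1
Maximum is 21 (e.g. 3 + 5 + 6 + 7).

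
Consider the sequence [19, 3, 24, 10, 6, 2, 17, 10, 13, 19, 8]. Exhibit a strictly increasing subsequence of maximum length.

Patience tails give the LIS length; then backtrack through the dp parents:
19 → extends → [19]
3 → replaces 19 → [3]
24 → extends → [3, 24]
10 → replaces 24 → [3, 10]
6 → replaces 10 → [3, 6]
2 → replaces 3 → [2, 6]
17 → extends → [2, 6, 17]
10 → replaces 17 → [2, 6, 10]
13 → extends → [2, 6, 10, 13]
19 → extends → [2, 6, 10, 13, 19]
8 → replaces 10 → [2, 6, 8, 13, 19]
Length 5; one witness is 3, 6, 10, 13, 19.

3, 6, 10, 13, 19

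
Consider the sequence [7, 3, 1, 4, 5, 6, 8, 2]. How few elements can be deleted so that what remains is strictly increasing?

3

Fewest deletions = n − (longest strictly increasing subsequence).
Patience tails:
7 → extends → [7]
3 → replaces 7 → [3]
1 → replaces 3 → [1]
4 → extends → [1, 4]
5 → extends → [1, 4, 5]
6 → extends → [1, 4, 5, 6]
8 → extends → [1, 4, 5, 6, 8]
2 → replaces 4 → [1, 2, 5, 6, 8]
Longest strictly increasing subsequence has length 5, so deletions = 8 − 5 = 3.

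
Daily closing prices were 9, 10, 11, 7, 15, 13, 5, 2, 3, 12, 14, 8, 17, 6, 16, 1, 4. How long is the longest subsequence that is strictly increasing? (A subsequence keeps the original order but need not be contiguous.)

6

Track the smallest tail for each achievable length (strict):
9 → extends → [9]
10 → extends → [9, 10]
11 → extends → [9, 10, 11]
7 → replaces 9 → [7, 10, 11]
15 → extends → [7, 10, 11, 15]
13 → replaces 15 → [7, 10, 11, 13]
5 → replaces 7 → [5, 10, 11, 13]
2 → replaces 5 → [2, 10, 11, 13]
3 → replaces 10 → [2, 3, 11, 13]
12 → replaces 13 → [2, 3, 11, 12]
14 → extends → [2, 3, 11, 12, 14]
8 → replaces 11 → [2, 3, 8, 12, 14]
17 → extends → [2, 3, 8, 12, 14, 17]
6 → replaces 8 → [2, 3, 6, 12, 14, 17]
16 → replaces 17 → [2, 3, 6, 12, 14, 16]
1 → replaces 2 → [1, 3, 6, 12, 14, 16]
4 → replaces 6 → [1, 3, 4, 12, 14, 16]
Six tails, so the longest strictly increasing subsequence has length 6 (e.g. 9, 10, 11, 13, 14, 17).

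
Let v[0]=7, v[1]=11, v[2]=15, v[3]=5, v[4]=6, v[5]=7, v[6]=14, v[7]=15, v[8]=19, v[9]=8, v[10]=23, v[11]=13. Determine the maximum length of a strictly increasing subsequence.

7

Let dp[i] be the length of the longest such subsequence ending at index i:
i:      0  1  2  3  4  5  6  7  8  9 10 11
v[i]:   7 11 15  5  6  7 14 15 19  8 23 13
dp:     1  2  3  1  2  3  4  5  6  4  7  5
Maximum dp value is 7.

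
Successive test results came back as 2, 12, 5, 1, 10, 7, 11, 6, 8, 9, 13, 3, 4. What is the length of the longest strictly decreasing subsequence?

Negate each value so 'decreasing' becomes 'increasing', then run patience tails on the negated sequence:
-2 → extends → [-2]
-12 → replaces -2 → [-12]
-5 → extends → [-12, -5]
-1 → extends → [-12, -5, -1]
-10 → replaces -5 → [-12, -10, -1]
-7 → replaces -1 → [-12, -10, -7]
-11 → replaces -10 → [-12, -11, -7]
-6 → extends → [-12, -11, -7, -6]
-8 → replaces -7 → [-12, -11, -8, -6]
-9 → replaces -8 → [-12, -11, -9, -6]
-13 → replaces -12 → [-13, -11, -9, -6]
-3 → extends → [-13, -11, -9, -6, -3]
-4 → replaces -3 → [-13, -11, -9, -6, -4]
Five tails, so the longest strictly decreasing subsequence of the original has length 5.

5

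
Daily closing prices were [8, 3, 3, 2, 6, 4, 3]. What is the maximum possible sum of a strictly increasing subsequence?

Let S[i] be the best sum of a strictly increasing subsequence ending at i:
i:     1 2 3 4 5 6 7
a[i]:  8 3 3 2 6 4 3
S:     8 3 3 2 9 7 5
Maximum is 9 (e.g. 3 + 6).

9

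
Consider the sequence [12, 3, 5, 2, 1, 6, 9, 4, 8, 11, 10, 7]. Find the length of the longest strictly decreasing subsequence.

4

Negate each value so 'decreasing' becomes 'increasing', then run patience tails on the negated sequence:
-12 → extends → [-12]
-3 → extends → [-12, -3]
-5 → replaces -3 → [-12, -5]
-2 → extends → [-12, -5, -2]
-1 → extends → [-12, -5, -2, -1]
-6 → replaces -5 → [-12, -6, -2, -1]
-9 → replaces -6 → [-12, -9, -2, -1]
-4 → replaces -2 → [-12, -9, -4, -1]
-8 → replaces -4 → [-12, -9, -8, -1]
-11 → replaces -9 → [-12, -11, -8, -1]
-10 → replaces -8 → [-12, -11, -10, -1]
-7 → replaces -1 → [-12, -11, -10, -7]
Four tails, so the longest strictly decreasing subsequence of the original has length 4.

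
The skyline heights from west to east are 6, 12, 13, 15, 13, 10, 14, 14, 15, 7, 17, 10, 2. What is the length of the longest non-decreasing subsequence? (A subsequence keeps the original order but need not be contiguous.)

8

Track the smallest tail for each achievable length (allowing ties):
6 → extends → [6]
12 → extends → [6, 12]
13 → extends → [6, 12, 13]
15 → extends → [6, 12, 13, 15]
13 → replaces 15 → [6, 12, 13, 13]
10 → replaces 12 → [6, 10, 13, 13]
14 → extends → [6, 10, 13, 13, 14]
14 → extends → [6, 10, 13, 13, 14, 14]
15 → extends → [6, 10, 13, 13, 14, 14, 15]
7 → replaces 10 → [6, 7, 13, 13, 14, 14, 15]
17 → extends → [6, 7, 13, 13, 14, 14, 15, 17]
10 → replaces 13 → [6, 7, 10, 13, 14, 14, 15, 17]
2 → replaces 6 → [2, 7, 10, 13, 14, 14, 15, 17]
Eight tails, so the longest non-decreasing subsequence has length 8 (e.g. 6, 12, 13, 13, 14, 14, 15, 17).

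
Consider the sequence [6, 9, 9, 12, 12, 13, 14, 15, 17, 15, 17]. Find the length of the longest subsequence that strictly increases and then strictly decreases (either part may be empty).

inc[i] = longest strictly increasing subsequence ending at i; dec[i] = longest strictly decreasing subsequence starting at i:
i:      1  2  3  4  5  6  7  8  9 10 11
a[i]:   6  9  9 12 12 13 14 15 17 15 17
inc:    1  2  2  3  3  4  5  6  7  6  7
dec:    1  1  1  1  1  1  1  1  2  1  1
Best peak at i=9 (value 17): inc=7, dec=2, length 7+2−1 = 8.

8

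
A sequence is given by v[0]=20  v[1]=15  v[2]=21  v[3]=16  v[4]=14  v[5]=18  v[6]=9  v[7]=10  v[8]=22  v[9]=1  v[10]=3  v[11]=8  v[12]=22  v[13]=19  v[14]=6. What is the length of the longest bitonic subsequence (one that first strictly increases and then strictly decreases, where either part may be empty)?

inc[i] = longest strictly increasing subsequence ending at i; dec[i] = longest strictly decreasing subsequence starting at i:
i:      0  1  2  3  4  5  6  7  8  9 10 11 12 13 14
v[i]:  20 15 21 16 14 18  9 10 22  1  3  8 22 19  6
inc:    1  1  2  2  1  3  1  2  4  1  2  3  4  4  3
dec:    6  5  6  5  4  4  3  3  3  1  1  2  3  2  1
Best peak at i=2 (value 21): inc=2, dec=6, length 2+6−1 = 7.

7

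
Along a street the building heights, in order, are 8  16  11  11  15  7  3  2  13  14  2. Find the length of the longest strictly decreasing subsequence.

5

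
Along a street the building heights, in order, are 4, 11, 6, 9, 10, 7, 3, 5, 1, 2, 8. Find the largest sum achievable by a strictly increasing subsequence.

29

Let S[i] be the best sum of a strictly increasing subsequence ending at i:
i:      1  2  3  4  5  6  7  8  9 10 11
a[i]:   4 11  6  9 10  7  3  5  1  2  8
S:      4 15 10 19 29 17  3  9  1  3 25
Maximum is 29 (e.g. 4 + 6 + 9 + 10).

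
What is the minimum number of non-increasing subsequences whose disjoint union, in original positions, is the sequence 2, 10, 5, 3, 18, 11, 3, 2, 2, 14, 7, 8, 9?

5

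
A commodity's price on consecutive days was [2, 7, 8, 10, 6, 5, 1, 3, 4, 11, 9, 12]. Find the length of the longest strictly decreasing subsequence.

Negate each value so 'decreasing' becomes 'increasing', then run patience tails on the negated sequence:
-2 → extends → [-2]
-7 → replaces -2 → [-7]
-8 → replaces -7 → [-8]
-10 → replaces -8 → [-10]
-6 → extends → [-10, -6]
-5 → extends → [-10, -6, -5]
-1 → extends → [-10, -6, -5, -1]
-3 → replaces -1 → [-10, -6, -5, -3]
-4 → replaces -3 → [-10, -6, -5, -4]
-11 → replaces -10 → [-11, -6, -5, -4]
-9 → replaces -6 → [-11, -9, -5, -4]
-12 → replaces -11 → [-12, -9, -5, -4]
Four tails, so the longest strictly decreasing subsequence of the original has length 4.

4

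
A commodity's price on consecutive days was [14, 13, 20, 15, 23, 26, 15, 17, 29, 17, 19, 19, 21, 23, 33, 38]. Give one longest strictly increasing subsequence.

14, 15, 17, 19, 21, 23, 33, 38

Patience tails give the LIS length; then backtrack through the dp parents:
14 → extends → [14]
13 → replaces 14 → [13]
20 → extends → [13, 20]
15 → replaces 20 → [13, 15]
23 → extends → [13, 15, 23]
26 → extends → [13, 15, 23, 26]
15 → already a tail → [13, 15, 23, 26]
17 → replaces 23 → [13, 15, 17, 26]
29 → extends → [13, 15, 17, 26, 29]
17 → already a tail → [13, 15, 17, 26, 29]
19 → replaces 26 → [13, 15, 17, 19, 29]
19 → already a tail → [13, 15, 17, 19, 29]
21 → replaces 29 → [13, 15, 17, 19, 21]
23 → extends → [13, 15, 17, 19, 21, 23]
33 → extends → [13, 15, 17, 19, 21, 23, 33]
38 → extends → [13, 15, 17, 19, 21, 23, 33, 38]
Length 8; one witness is 14, 15, 17, 19, 21, 23, 33, 38.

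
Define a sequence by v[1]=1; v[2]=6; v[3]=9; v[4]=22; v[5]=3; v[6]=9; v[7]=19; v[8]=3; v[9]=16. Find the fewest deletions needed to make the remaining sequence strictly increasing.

Fewest deletions = n − (longest strictly increasing subsequence).
Patience tails:
1 → extends → [1]
6 → extends → [1, 6]
9 → extends → [1, 6, 9]
22 → extends → [1, 6, 9, 22]
3 → replaces 6 → [1, 3, 9, 22]
9 → already a tail → [1, 3, 9, 22]
19 → replaces 22 → [1, 3, 9, 19]
3 → already a tail → [1, 3, 9, 19]
16 → replaces 19 → [1, 3, 9, 16]
Longest strictly increasing subsequence has length 4, so deletions = 9 − 4 = 5.

5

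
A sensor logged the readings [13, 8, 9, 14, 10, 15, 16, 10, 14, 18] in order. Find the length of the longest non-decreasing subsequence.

Track the smallest tail for each achievable length (allowing ties):
13 → extends → [13]
8 → replaces 13 → [8]
9 → extends → [8, 9]
14 → extends → [8, 9, 14]
10 → replaces 14 → [8, 9, 10]
15 → extends → [8, 9, 10, 15]
16 → extends → [8, 9, 10, 15, 16]
10 → replaces 15 → [8, 9, 10, 10, 16]
14 → replaces 16 → [8, 9, 10, 10, 14]
18 → extends → [8, 9, 10, 10, 14, 18]
Six tails, so the longest non-decreasing subsequence has length 6 (e.g. 8, 9, 14, 15, 16, 18).

6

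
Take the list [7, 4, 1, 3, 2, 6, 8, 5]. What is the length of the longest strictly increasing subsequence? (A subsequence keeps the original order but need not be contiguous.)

4

Track the smallest tail for each achievable length (strict):
7 → extends → [7]
4 → replaces 7 → [4]
1 → replaces 4 → [1]
3 → extends → [1, 3]
2 → replaces 3 → [1, 2]
6 → extends → [1, 2, 6]
8 → extends → [1, 2, 6, 8]
5 → replaces 6 → [1, 2, 5, 8]
Four tails, so the longest strictly increasing subsequence has length 4 (e.g. 1, 3, 6, 8).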